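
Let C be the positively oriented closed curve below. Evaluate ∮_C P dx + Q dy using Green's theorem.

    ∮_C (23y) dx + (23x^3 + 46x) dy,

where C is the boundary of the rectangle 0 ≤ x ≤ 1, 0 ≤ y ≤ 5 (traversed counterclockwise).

Green's theorem converts the closed line integral into a double integral over the enclosed region D:

    ∮_C P dx + Q dy = ∬_D (∂Q/∂x - ∂P/∂y) dA.

Here P = 23y, Q = 23x^3 + 46x, so

    ∂Q/∂x = 69x^2 + 46,    ∂P/∂y = 23,
    ∂Q/∂x - ∂P/∂y = 69x^2 + 23.

D is the region 0 ≤ x ≤ 1, 0 ≤ y ≤ 5. Evaluating the double integral:

    ∬_D (69x^2 + 23) dA = ∫_0^{1} ∫_0^{5} (69x^2 + 23) dy dx.

Inner (y from 0 to 5): 345x^2 + 115.
Outer (x from 0 to 1): 230.

Therefore ∮_C P dx + Q dy = 230.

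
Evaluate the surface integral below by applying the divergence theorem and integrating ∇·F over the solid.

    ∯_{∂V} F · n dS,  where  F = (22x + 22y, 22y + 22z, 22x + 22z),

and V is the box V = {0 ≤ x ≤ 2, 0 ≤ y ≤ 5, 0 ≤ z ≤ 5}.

By the divergence theorem,

    ∯_{∂V} F · n dS = ∭_V (∇ · F) dV.

Compute the divergence:
    ∇ · F = ∂F_x/∂x + ∂F_y/∂y + ∂F_z/∂z = 22 + 22 + 22 = 66.

V is a rectangular box, so dV = dx dy dz with 0 ≤ x ≤ 2, 0 ≤ y ≤ 5, 0 ≤ z ≤ 5.

Integrate (66) over V as an iterated integral:

    ∭_V (∇·F) dV = ∫_0^{2} ∫_0^{5} ∫_0^{5} (66) dz dy dx.

Inner (z from 0 to 5): 330.
Middle (y from 0 to 5): 1650.
Outer (x from 0 to 2): 3300.

Therefore ∯_{∂V} F · n dS = 3300.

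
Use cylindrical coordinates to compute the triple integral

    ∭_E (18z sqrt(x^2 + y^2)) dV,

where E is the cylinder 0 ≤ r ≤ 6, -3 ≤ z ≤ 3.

In cylindrical coordinates, x = r cos(θ), y = r sin(θ), z = z, and dV = r dr dθ dz.

The integrand becomes 18r z, so

    ∭_E (18z sqrt(x^2 + y^2)) dV = ∫_{0}^{2π} ∫_{0}^{6} ∫_{-3}^{3} (18r z) · r dz dr dθ.

Inner (z): 0.
Middle (r from 0 to 6): 0.
Outer (θ): 0.

Therefore the triple integral equals 0.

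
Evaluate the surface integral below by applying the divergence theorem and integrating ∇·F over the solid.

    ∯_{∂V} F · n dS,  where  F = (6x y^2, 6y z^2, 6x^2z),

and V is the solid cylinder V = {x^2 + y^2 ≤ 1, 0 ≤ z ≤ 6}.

By the divergence theorem,

    ∯_{∂V} F · n dS = ∭_V (∇ · F) dV.

Compute the divergence:
    ∇ · F = ∂F_x/∂x + ∂F_y/∂y + ∂F_z/∂z = 6y^2 + 6z^2 + 6x^2 = 6x^2 + 6y^2 + 6z^2.

In cylindrical coordinates, x = r cos(θ), y = r sin(θ), z = z, dV = r dr dθ dz, with 0 ≤ r ≤ 1, 0 ≤ θ ≤ 2π, 0 ≤ z ≤ 6.

The integrand, after substitution and multiplying by the volume element, becomes (6r^2 + 6z^2) · r, so

    ∭_V (∇·F) dV = ∫_0^{2π} ∫_0^{1} ∫_0^{6} (6r^2 + 6z^2) · r dz dr dθ.

Inner (z from 0 to 6): 36r (r^2 + 12).
Middle (r from 0 to 1): 225.
Outer (θ from 0 to 2π): 450π.

Therefore ∯_{∂V} F · n dS = 450π.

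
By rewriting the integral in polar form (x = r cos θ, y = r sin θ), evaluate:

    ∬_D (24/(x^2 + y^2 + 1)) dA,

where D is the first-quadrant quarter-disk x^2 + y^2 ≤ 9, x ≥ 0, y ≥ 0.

The region D is 0 ≤ r ≤ 3, 0 ≤ θ ≤ π/2 in polar coordinates, where x = r cos(θ), y = r sin(θ), and dA = r dr dθ.

Under the substitution, the integrand becomes 24/(r^2 + 1), so

    ∬_D (24/(x^2 + y^2 + 1)) dA = ∫_{0}^{π/2} ∫_{0}^{3} (24/(r^2 + 1)) · r dr dθ.

Inner integral (in r): ∫_{0}^{3} (24/(r^2 + 1)) · r dr = log(1000000000000).

Outer integral (in θ): ∫_{0}^{π/2} (log(1000000000000)) dθ = 6π log(10).

Therefore ∬_D (24/(x^2 + y^2 + 1)) dA = 6π log(10).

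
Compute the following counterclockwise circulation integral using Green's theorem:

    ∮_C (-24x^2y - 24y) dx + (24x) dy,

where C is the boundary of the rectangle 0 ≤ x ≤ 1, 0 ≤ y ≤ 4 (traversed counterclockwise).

Green's theorem converts the closed line integral into a double integral over the enclosed region D:

    ∮_C P dx + Q dy = ∬_D (∂Q/∂x - ∂P/∂y) dA.

Here P = -24x^2y - 24y, Q = 24x, so

    ∂Q/∂x = 24,    ∂P/∂y = -24x^2 - 24,
    ∂Q/∂x - ∂P/∂y = 24x^2 + 48.

D is the region 0 ≤ x ≤ 1, 0 ≤ y ≤ 4. Evaluating the double integral:

    ∬_D (24x^2 + 48) dA = ∫_0^{1} ∫_0^{4} (24x^2 + 48) dy dx.

Inner (y from 0 to 4): 96x^2 + 192.
Outer (x from 0 to 1): 224.

Therefore ∮_C P dx + Q dy = 224.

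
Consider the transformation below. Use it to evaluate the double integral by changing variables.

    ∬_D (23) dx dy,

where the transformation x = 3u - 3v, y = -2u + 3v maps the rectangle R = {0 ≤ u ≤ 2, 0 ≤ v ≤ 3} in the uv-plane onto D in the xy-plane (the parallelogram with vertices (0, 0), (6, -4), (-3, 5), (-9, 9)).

Compute the Jacobian determinant of (x, y) with respect to (u, v):

    ∂(x,y)/∂(u,v) = | 3  -3 | = (3)(3) - (-3)(-2) = 3.
                   | -2  3 |

Its absolute value is |J| = 3 (the area scaling factor).

Substituting x = 3u - 3v, y = -2u + 3v into the integrand,

    23 → 23,

so the integral becomes

    ∬_R (23) · |J| du dv = ∫_0^2 ∫_0^3 (69) dv du.

Inner (v): 207.
Outer (u): 414.

Therefore ∬_D (23) dx dy = 414.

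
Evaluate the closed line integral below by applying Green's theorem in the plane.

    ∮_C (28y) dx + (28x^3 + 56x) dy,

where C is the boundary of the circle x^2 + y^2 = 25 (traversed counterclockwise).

Green's theorem converts the closed line integral into a double integral over the enclosed region D:

    ∮_C P dx + Q dy = ∬_D (∂Q/∂x - ∂P/∂y) dA.

Here P = 28y, Q = 28x^3 + 56x, so

    ∂Q/∂x = 84x^2 + 56,    ∂P/∂y = 28,
    ∂Q/∂x - ∂P/∂y = 84x^2 + 28.

D is the region x^2 + y^2 ≤ 25. Evaluating the double integral:

In polar coordinates (x = r cos θ, y = r sin θ, dA = r dr dθ) the integrand becomes 84r^2cos(θ)^2 + 28, so

    ∬_D (84x^2 + 28) dA = ∫_0^{2π} ∫_0^{5} (84r^2cos(θ)^2 + 28) · r dr dθ.

Inner (r from 0 to 5): 13125cos(θ)^2 + 350.
Outer (θ from 0 to 2π): 13825π.

Therefore ∮_C P dx + Q dy = 13825π.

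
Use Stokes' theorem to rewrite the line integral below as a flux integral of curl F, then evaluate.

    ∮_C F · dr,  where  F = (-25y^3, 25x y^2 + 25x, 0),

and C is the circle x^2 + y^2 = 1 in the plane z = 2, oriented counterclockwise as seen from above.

Let S be the flat disk x^2 + y^2 ≤ 1 in the plane z = 2, with upward unit normal n̂ = ẑ. By Stokes' theorem,

    ∮_C F · dr = ∬_S (∇ × F) · n̂ dS = ∬_D (curl F)_z dA,

where D is the disk x^2 + y^2 ≤ 1.

Compute the curl of F = (-25y^3, 25x y^2 + 25x, 0):
    (∇ × F)_x = ∂F_z/∂y - ∂F_y/∂z = 0,
    (∇ × F)_y = ∂F_x/∂z - ∂F_z/∂x = 0,
    (∇ × F)_z = ∂F_y/∂x - ∂F_x/∂y = 100y^2 + 25.

On z = 2, (curl F)_z = 100y^2 + 25.

Convert to polar (x = r cos θ, y = r sin θ, dA = r dr dθ); the integrand becomes 100r^2sin(θ)^2 + 25, so

    ∬_D (curl F)_z dA = ∫_0^{2π} ∫_0^{1} (100r^2sin(θ)^2 + 25) · r dr dθ.

Inner (r from 0 to 1): 25sin(θ)^2 + 25/2.
Outer (θ from 0 to 2π): 50π.

Therefore ∮_C F · dr = 50π.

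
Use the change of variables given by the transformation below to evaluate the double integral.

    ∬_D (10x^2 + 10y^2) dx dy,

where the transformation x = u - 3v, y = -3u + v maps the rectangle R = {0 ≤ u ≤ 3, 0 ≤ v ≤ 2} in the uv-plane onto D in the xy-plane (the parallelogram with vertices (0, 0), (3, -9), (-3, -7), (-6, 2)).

Compute the Jacobian determinant of (x, y) with respect to (u, v):

    ∂(x,y)/∂(u,v) = | 1  -3 | = (1)(1) - (-3)(-3) = -8.
                   | -3  1 |

Its absolute value is |J| = 8 (the area scaling factor).

Substituting x = u - 3v, y = -3u + v into the integrand,

    10x^2 + 10y^2 → 100u^2 - 120u v + 100v^2,

so the integral becomes

    ∬_R (100u^2 - 120u v + 100v^2) · |J| du dv = ∫_0^3 ∫_0^2 (800u^2 - 960u v + 800v^2) dv du.

Inner (v): 1600u^2 - 1920u + 6400/3.
Outer (u): 12160.

Therefore ∬_D (10x^2 + 10y^2) dx dy = 12160.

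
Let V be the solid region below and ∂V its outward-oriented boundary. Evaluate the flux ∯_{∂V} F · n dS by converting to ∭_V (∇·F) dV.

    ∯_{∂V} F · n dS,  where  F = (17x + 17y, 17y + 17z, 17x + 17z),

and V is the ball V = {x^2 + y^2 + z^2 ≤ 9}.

By the divergence theorem,

    ∯_{∂V} F · n dS = ∭_V (∇ · F) dV.

Compute the divergence:
    ∇ · F = ∂F_x/∂x + ∂F_y/∂y + ∂F_z/∂z = 17 + 17 + 17 = 51.

In spherical coordinates, x = ρ sin(φ) cos(θ), y = ρ sin(φ) sin(θ), z = ρ cos(φ), dV = ρ^2 sin(φ) dρ dφ dθ, with 0 ≤ ρ ≤ 3, 0 ≤ φ ≤ π, 0 ≤ θ ≤ 2π.

The integrand, after substitution and multiplying by the volume element, becomes (51) · ρ^2 sin(φ), so

    ∭_V (∇·F) dV = ∫_0^{2π} ∫_0^{π} ∫_0^{3} (51) · ρ^2 sin(φ) dρ dφ dθ.

Inner (ρ from 0 to 3): 459sin(φ).
Middle (φ from 0 to π): 918.
Outer (θ from 0 to 2π): 1836π.

Therefore ∯_{∂V} F · n dS = 1836π.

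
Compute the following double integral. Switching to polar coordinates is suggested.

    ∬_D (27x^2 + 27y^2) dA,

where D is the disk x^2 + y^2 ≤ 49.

The region D is 0 ≤ r ≤ 7, 0 ≤ θ ≤ 2π in polar coordinates, where x = r cos(θ), y = r sin(θ), and dA = r dr dθ.

Under the substitution, the integrand becomes 27r^2, so

    ∬_D (27x^2 + 27y^2) dA = ∫_{0}^{2π} ∫_{0}^{7} (27r^2) · r dr dθ.

Inner integral (in r): ∫_{0}^{7} (27r^2) · r dr = 64827/4.

Outer integral (in θ): ∫_{0}^{2π} (64827/4) dθ = 64827π/2.

Therefore ∬_D (27x^2 + 27y^2) dA = 64827π/2.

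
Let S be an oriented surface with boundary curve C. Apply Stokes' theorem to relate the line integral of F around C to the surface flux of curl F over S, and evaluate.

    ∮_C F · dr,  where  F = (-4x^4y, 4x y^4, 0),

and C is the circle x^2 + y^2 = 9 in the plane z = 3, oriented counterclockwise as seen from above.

Let S be the flat disk x^2 + y^2 ≤ 9 in the plane z = 3, with upward unit normal n̂ = ẑ. By Stokes' theorem,

    ∮_C F · dr = ∬_S (∇ × F) · n̂ dS = ∬_D (curl F)_z dA,

where D is the disk x^2 + y^2 ≤ 9.

Compute the curl of F = (-4x^4y, 4x y^4, 0):
    (∇ × F)_x = ∂F_z/∂y - ∂F_y/∂z = 0,
    (∇ × F)_y = ∂F_x/∂z - ∂F_z/∂x = 0,
    (∇ × F)_z = ∂F_y/∂x - ∂F_x/∂y = 4x^4 + 4y^4.

On z = 3, (curl F)_z = 4x^4 + 4y^4.

Convert to polar (x = r cos θ, y = r sin θ, dA = r dr dθ); the integrand becomes 4r^4(sin(θ)^4 + cos(θ)^4), so

    ∬_D (curl F)_z dA = ∫_0^{2π} ∫_0^{3} (4r^4(sin(θ)^4 + cos(θ)^4)) · r dr dθ.

Inner (r from 0 to 3): 486sin(θ)^4 + 486cos(θ)^4.
Outer (θ from 0 to 2π): 729π.

Therefore ∮_C F · dr = 729π.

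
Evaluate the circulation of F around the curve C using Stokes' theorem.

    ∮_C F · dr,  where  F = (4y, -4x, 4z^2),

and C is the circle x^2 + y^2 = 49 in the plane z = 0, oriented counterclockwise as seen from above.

Let S be the flat disk x^2 + y^2 ≤ 49 in the plane z = 0, with upward unit normal n̂ = ẑ. By Stokes' theorem,

    ∮_C F · dr = ∬_S (∇ × F) · n̂ dS = ∬_D (curl F)_z dA,

where D is the disk x^2 + y^2 ≤ 49.

Compute the curl of F = (4y, -4x, 4z^2):
    (∇ × F)_x = ∂F_z/∂y - ∂F_y/∂z = 0,
    (∇ × F)_y = ∂F_x/∂z - ∂F_z/∂x = 0,
    (∇ × F)_z = ∂F_y/∂x - ∂F_x/∂y = -8.

On z = 0, (curl F)_z = -8.

Convert to polar (x = r cos θ, y = r sin θ, dA = r dr dθ); the integrand becomes -8, so

    ∬_D (curl F)_z dA = ∫_0^{2π} ∫_0^{7} (-8) · r dr dθ.

Inner (r from 0 to 7): -196.
Outer (θ from 0 to 2π): -392π.

Therefore ∮_C F · dr = -392π.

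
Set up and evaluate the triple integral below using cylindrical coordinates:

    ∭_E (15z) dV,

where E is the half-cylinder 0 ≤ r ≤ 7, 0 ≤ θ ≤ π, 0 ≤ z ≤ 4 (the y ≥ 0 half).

In cylindrical coordinates, x = r cos(θ), y = r sin(θ), z = z, and dV = r dr dθ dz.

The integrand becomes 15z, so

    ∭_E (15z) dV = ∫_{0}^{π} ∫_{0}^{7} ∫_{0}^{4} (15z) · r dz dr dθ.

Inner (z): 120r.
Middle (r from 0 to 7): 2940.
Outer (θ): 2940π.

Therefore the triple integral equals 2940π.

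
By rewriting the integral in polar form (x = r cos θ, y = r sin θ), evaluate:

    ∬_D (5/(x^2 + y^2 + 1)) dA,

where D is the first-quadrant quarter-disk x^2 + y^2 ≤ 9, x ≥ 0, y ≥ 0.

The region D is 0 ≤ r ≤ 3, 0 ≤ θ ≤ π/2 in polar coordinates, where x = r cos(θ), y = r sin(θ), and dA = r dr dθ.

Under the substitution, the integrand becomes 5/(r^2 + 1), so

    ∬_D (5/(x^2 + y^2 + 1)) dA = ∫_{0}^{π/2} ∫_{0}^{3} (5/(r^2 + 1)) · r dr dθ.

Inner integral (in r): ∫_{0}^{3} (5/(r^2 + 1)) · r dr = 5log(10)/2.

Outer integral (in θ): ∫_{0}^{π/2} (5log(10)/2) dθ = 5π log(10)/4.

Therefore ∬_D (5/(x^2 + y^2 + 1)) dA = 5π log(10)/4.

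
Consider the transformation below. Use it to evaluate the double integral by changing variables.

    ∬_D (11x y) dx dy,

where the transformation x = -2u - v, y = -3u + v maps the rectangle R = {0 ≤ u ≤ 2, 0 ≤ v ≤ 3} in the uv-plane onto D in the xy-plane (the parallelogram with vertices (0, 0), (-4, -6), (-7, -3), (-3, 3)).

Compute the Jacobian determinant of (x, y) with respect to (u, v):

    ∂(x,y)/∂(u,v) = | -2  -1 | = (-2)(1) - (-1)(-3) = -5.
                   | -3  1 |

Its absolute value is |J| = 5 (the area scaling factor).

Substituting x = -2u - v, y = -3u + v into the integrand,

    11x y → 66u^2 + 11u v - 11v^2,

so the integral becomes

    ∬_R (66u^2 + 11u v - 11v^2) · |J| du dv = ∫_0^2 ∫_0^3 (330u^2 + 55u v - 55v^2) dv du.

Inner (v): 990u^2 + 495u/2 - 495.
Outer (u): 2145.

Therefore ∬_D (11x y) dx dy = 2145.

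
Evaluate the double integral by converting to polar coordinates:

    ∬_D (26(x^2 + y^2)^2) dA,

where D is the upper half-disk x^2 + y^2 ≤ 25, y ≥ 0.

The region D is 0 ≤ r ≤ 5, 0 ≤ θ ≤ π in polar coordinates, where x = r cos(θ), y = r sin(θ), and dA = r dr dθ.

Under the substitution, the integrand becomes 26r^4, so

    ∬_D (26(x^2 + y^2)^2) dA = ∫_{0}^{π} ∫_{0}^{5} (26r^4) · r dr dθ.

Inner integral (in r): ∫_{0}^{5} (26r^4) · r dr = 203125/3.

Outer integral (in θ): ∫_{0}^{π} (203125/3) dθ = 203125π/3.

Therefore ∬_D (26(x^2 + y^2)^2) dA = 203125π/3.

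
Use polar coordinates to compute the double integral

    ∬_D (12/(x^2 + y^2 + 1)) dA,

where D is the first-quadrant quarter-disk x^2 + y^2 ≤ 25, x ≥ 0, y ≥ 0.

The region D is 0 ≤ r ≤ 5, 0 ≤ θ ≤ π/2 in polar coordinates, where x = r cos(θ), y = r sin(θ), and dA = r dr dθ.

Under the substitution, the integrand becomes 12/(r^2 + 1), so

    ∬_D (12/(x^2 + y^2 + 1)) dA = ∫_{0}^{π/2} ∫_{0}^{5} (12/(r^2 + 1)) · r dr dθ.

Inner integral (in r): ∫_{0}^{5} (12/(r^2 + 1)) · r dr = log(308915776).

Outer integral (in θ): ∫_{0}^{π/2} (log(308915776)) dθ = 3π log(26).

Therefore ∬_D (12/(x^2 + y^2 + 1)) dA = 3π log(26).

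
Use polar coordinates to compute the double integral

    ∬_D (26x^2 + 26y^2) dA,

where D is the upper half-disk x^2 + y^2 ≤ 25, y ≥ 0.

The region D is 0 ≤ r ≤ 5, 0 ≤ θ ≤ π in polar coordinates, where x = r cos(θ), y = r sin(θ), and dA = r dr dθ.

Under the substitution, the integrand becomes 26r^2, so

    ∬_D (26x^2 + 26y^2) dA = ∫_{0}^{π} ∫_{0}^{5} (26r^2) · r dr dθ.

Inner integral (in r): ∫_{0}^{5} (26r^2) · r dr = 8125/2.

Outer integral (in θ): ∫_{0}^{π} (8125/2) dθ = 8125π/2.

Therefore ∬_D (26x^2 + 26y^2) dA = 8125π/2.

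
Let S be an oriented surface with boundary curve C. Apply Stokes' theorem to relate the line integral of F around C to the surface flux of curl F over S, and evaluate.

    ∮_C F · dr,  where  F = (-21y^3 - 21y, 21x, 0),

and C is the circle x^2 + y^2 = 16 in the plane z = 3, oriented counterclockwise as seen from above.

Let S be the flat disk x^2 + y^2 ≤ 16 in the plane z = 3, with upward unit normal n̂ = ẑ. By Stokes' theorem,

    ∮_C F · dr = ∬_S (∇ × F) · n̂ dS = ∬_D (curl F)_z dA,

where D is the disk x^2 + y^2 ≤ 16.

Compute the curl of F = (-21y^3 - 21y, 21x, 0):
    (∇ × F)_x = ∂F_z/∂y - ∂F_y/∂z = 0,
    (∇ × F)_y = ∂F_x/∂z - ∂F_z/∂x = 0,
    (∇ × F)_z = ∂F_y/∂x - ∂F_x/∂y = 63y^2 + 42.

On z = 3, (curl F)_z = 63y^2 + 42.

Convert to polar (x = r cos θ, y = r sin θ, dA = r dr dθ); the integrand becomes 63r^2sin(θ)^2 + 42, so

    ∬_D (curl F)_z dA = ∫_0^{2π} ∫_0^{4} (63r^2sin(θ)^2 + 42) · r dr dθ.

Inner (r from 0 to 4): 4032sin(θ)^2 + 336.
Outer (θ from 0 to 2π): 4704π.

Therefore ∮_C F · dr = 4704π.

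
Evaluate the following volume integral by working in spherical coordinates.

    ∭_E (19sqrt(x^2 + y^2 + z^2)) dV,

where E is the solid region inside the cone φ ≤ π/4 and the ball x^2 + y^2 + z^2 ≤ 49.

In spherical coordinates, x = ρ sin(φ) cos(θ), y = ρ sin(φ) sin(θ), z = ρ cos(φ), and dV = ρ^2 sin(φ) dρ dφ dθ.

The integrand becomes 19ρ, so

    ∭_E (19sqrt(x^2 + y^2 + z^2)) dV = ∫_{0}^{2π} ∫_{0}^{π/4} ∫_{0}^{7} (19ρ) · ρ^2 sin(φ) dρ dφ dθ.

Inner (ρ): 45619sin(φ)/4.
Middle (φ): 45619/4 - 45619sqrt(2)/8.
Outer (θ): 45619π (2 - sqrt(2))/4.

Therefore the triple integral equals 45619π (2 - sqrt(2))/4.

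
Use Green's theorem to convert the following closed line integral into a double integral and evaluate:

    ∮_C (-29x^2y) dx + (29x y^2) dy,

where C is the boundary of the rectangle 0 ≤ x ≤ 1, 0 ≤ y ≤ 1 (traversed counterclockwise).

Green's theorem converts the closed line integral into a double integral over the enclosed region D:

    ∮_C P dx + Q dy = ∬_D (∂Q/∂x - ∂P/∂y) dA.

Here P = -29x^2y, Q = 29x y^2, so

    ∂Q/∂x = 29y^2,    ∂P/∂y = -29x^2,
    ∂Q/∂x - ∂P/∂y = 29x^2 + 29y^2.

D is the region 0 ≤ x ≤ 1, 0 ≤ y ≤ 1. Evaluating the double integral:

    ∬_D (29x^2 + 29y^2) dA = ∫_0^{1} ∫_0^{1} (29x^2 + 29y^2) dy dx.

Inner (y from 0 to 1): 29x^2 + 29/3.
Outer (x from 0 to 1): 58/3.

Therefore ∮_C P dx + Q dy = 58/3.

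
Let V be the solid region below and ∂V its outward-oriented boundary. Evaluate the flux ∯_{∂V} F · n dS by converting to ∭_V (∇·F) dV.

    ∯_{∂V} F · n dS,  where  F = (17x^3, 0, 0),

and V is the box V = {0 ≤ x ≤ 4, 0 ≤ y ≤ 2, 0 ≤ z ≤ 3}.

By the divergence theorem,

    ∯_{∂V} F · n dS = ∭_V (∇ · F) dV.

Compute the divergence:
    ∇ · F = ∂F_x/∂x + ∂F_y/∂y + ∂F_z/∂z = 51x^2 + 0 + 0 = 51x^2.

V is a rectangular box, so dV = dx dy dz with 0 ≤ x ≤ 4, 0 ≤ y ≤ 2, 0 ≤ z ≤ 3.

Integrate (51x^2) over V as an iterated integral:

    ∭_V (∇·F) dV = ∫_0^{4} ∫_0^{2} ∫_0^{3} (51x^2) dz dy dx.

Inner (z from 0 to 3): 153x^2.
Middle (y from 0 to 2): 306x^2.
Outer (x from 0 to 4): 6528.

Therefore ∯_{∂V} F · n dS = 6528.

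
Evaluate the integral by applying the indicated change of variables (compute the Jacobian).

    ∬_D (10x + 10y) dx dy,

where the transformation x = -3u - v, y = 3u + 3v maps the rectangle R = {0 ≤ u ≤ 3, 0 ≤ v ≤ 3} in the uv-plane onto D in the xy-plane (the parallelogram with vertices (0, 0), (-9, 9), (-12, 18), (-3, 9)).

Compute the Jacobian determinant of (x, y) with respect to (u, v):

    ∂(x,y)/∂(u,v) = | -3  -1 | = (-3)(3) - (-1)(3) = -6.
                   | 3  3 |

Its absolute value is |J| = 6 (the area scaling factor).

Substituting x = -3u - v, y = 3u + 3v into the integrand,

    10x + 10y → 20v,

so the integral becomes

    ∬_R (20v) · |J| du dv = ∫_0^3 ∫_0^3 (120v) dv du.

Inner (v): 540.
Outer (u): 1620.

Therefore ∬_D (10x + 10y) dx dy = 1620.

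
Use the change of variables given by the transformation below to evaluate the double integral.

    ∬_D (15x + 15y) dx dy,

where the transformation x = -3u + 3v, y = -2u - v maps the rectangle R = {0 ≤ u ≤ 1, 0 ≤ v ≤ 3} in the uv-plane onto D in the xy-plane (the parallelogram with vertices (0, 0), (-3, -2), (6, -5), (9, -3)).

Compute the Jacobian determinant of (x, y) with respect to (u, v):

    ∂(x,y)/∂(u,v) = | -3  3 | = (-3)(-1) - (3)(-2) = 9.
                   | -2  -1 |

Its absolute value is |J| = 9 (the area scaling factor).

Substituting x = -3u + 3v, y = -2u - v into the integrand,

    15x + 15y → -75u + 30v,

so the integral becomes

    ∬_R (-75u + 30v) · |J| du dv = ∫_0^1 ∫_0^3 (-675u + 270v) dv du.

Inner (v): 1215 - 2025u.
Outer (u): 405/2.

Therefore ∬_D (15x + 15y) dx dy = 405/2.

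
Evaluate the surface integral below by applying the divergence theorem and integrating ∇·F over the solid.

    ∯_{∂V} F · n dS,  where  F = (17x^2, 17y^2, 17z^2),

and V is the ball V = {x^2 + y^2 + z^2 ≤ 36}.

By the divergence theorem,

    ∯_{∂V} F · n dS = ∭_V (∇ · F) dV.

Compute the divergence:
    ∇ · F = ∂F_x/∂x + ∂F_y/∂y + ∂F_z/∂z = 34x + 34y + 34z.

In spherical coordinates, x = ρ sin(φ) cos(θ), y = ρ sin(φ) sin(θ), z = ρ cos(φ), dV = ρ^2 sin(φ) dρ dφ dθ, with 0 ≤ ρ ≤ 6, 0 ≤ φ ≤ π, 0 ≤ θ ≤ 2π.

The integrand, after substitution and multiplying by the volume element, becomes (34ρ (sqrt(2)sin(φ)sin(θ + π/4) + cos(φ))) · ρ^2 sin(φ), so

    ∭_V (∇·F) dV = ∫_0^{2π} ∫_0^{π} ∫_0^{6} (34ρ (sqrt(2)sin(φ)sin(θ + π/4) + cos(φ))) · ρ^2 sin(φ) dρ dφ dθ.

Inner (ρ from 0 to 6): 11016(sqrt(2)sin(φ)sin(θ + π/4) + cos(φ))sin(φ).
Middle (φ from 0 to π): 5508sqrt(2)π sin(θ + π/4).
Outer (θ from 0 to 2π): 0.

Therefore ∯_{∂V} F · n dS = 0.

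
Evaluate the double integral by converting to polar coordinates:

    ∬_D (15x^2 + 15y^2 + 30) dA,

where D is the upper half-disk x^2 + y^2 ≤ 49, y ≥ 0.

The region D is 0 ≤ r ≤ 7, 0 ≤ θ ≤ π in polar coordinates, where x = r cos(θ), y = r sin(θ), and dA = r dr dθ.

Under the substitution, the integrand becomes 15r^2 + 30, so

    ∬_D (15x^2 + 15y^2 + 30) dA = ∫_{0}^{π} ∫_{0}^{7} (15r^2 + 30) · r dr dθ.

Inner integral (in r): ∫_{0}^{7} (15r^2 + 30) · r dr = 38955/4.

Outer integral (in θ): ∫_{0}^{π} (38955/4) dθ = 38955π/4.

Therefore ∬_D (15x^2 + 15y^2 + 30) dA = 38955π/4.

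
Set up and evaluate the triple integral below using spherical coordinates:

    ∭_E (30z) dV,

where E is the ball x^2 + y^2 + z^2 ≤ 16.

In spherical coordinates, x = ρ sin(φ) cos(θ), y = ρ sin(φ) sin(θ), z = ρ cos(φ), and dV = ρ^2 sin(φ) dρ dφ dθ.

The integrand becomes 30ρ cos(φ), so

    ∭_E (30z) dV = ∫_{0}^{2π} ∫_{0}^{π} ∫_{0}^{4} (30ρ cos(φ)) · ρ^2 sin(φ) dρ dφ dθ.

Inner (ρ): 960sin(2φ).
Middle (φ): 0.
Outer (θ): 0.

Therefore the triple integral equals 0.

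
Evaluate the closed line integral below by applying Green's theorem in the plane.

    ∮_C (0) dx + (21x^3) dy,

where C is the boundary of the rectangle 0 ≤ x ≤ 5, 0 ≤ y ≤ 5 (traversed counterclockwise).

Green's theorem converts the closed line integral into a double integral over the enclosed region D:

    ∮_C P dx + Q dy = ∬_D (∂Q/∂x - ∂P/∂y) dA.

Here P = 0, Q = 21x^3, so

    ∂Q/∂x = 63x^2,    ∂P/∂y = 0,
    ∂Q/∂x - ∂P/∂y = 63x^2.

D is the region 0 ≤ x ≤ 5, 0 ≤ y ≤ 5. Evaluating the double integral:

    ∬_D (63x^2) dA = ∫_0^{5} ∫_0^{5} (63x^2) dy dx.

Inner (y from 0 to 5): 315x^2.
Outer (x from 0 to 5): 13125.

Therefore ∮_C P dx + Q dy = 13125.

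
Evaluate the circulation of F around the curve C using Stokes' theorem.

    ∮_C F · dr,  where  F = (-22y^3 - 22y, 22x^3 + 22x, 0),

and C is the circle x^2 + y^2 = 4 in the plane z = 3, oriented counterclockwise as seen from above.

Let S be the flat disk x^2 + y^2 ≤ 4 in the plane z = 3, with upward unit normal n̂ = ẑ. By Stokes' theorem,

    ∮_C F · dr = ∬_S (∇ × F) · n̂ dS = ∬_D (curl F)_z dA,

where D is the disk x^2 + y^2 ≤ 4.

Compute the curl of F = (-22y^3 - 22y, 22x^3 + 22x, 0):
    (∇ × F)_x = ∂F_z/∂y - ∂F_y/∂z = 0,
    (∇ × F)_y = ∂F_x/∂z - ∂F_z/∂x = 0,
    (∇ × F)_z = ∂F_y/∂x - ∂F_x/∂y = 66x^2 + 66y^2 + 44.

On z = 3, (curl F)_z = 66x^2 + 66y^2 + 44.

Convert to polar (x = r cos θ, y = r sin θ, dA = r dr dθ); the integrand becomes 66r^2 + 44, so

    ∬_D (curl F)_z dA = ∫_0^{2π} ∫_0^{2} (66r^2 + 44) · r dr dθ.

Inner (r from 0 to 2): 352.
Outer (θ from 0 to 2π): 704π.

Therefore ∮_C F · dr = 704π.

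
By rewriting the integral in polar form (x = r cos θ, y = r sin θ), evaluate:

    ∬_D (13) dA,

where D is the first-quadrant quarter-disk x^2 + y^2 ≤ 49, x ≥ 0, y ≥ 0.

The region D is 0 ≤ r ≤ 7, 0 ≤ θ ≤ π/2 in polar coordinates, where x = r cos(θ), y = r sin(θ), and dA = r dr dθ.

Under the substitution, the integrand becomes 13, so

    ∬_D (13) dA = ∫_{0}^{π/2} ∫_{0}^{7} (13) · r dr dθ.

Inner integral (in r): ∫_{0}^{7} (13) · r dr = 637/2.

Outer integral (in θ): ∫_{0}^{π/2} (637/2) dθ = 637π/4.

Therefore ∬_D (13) dA = 637π/4.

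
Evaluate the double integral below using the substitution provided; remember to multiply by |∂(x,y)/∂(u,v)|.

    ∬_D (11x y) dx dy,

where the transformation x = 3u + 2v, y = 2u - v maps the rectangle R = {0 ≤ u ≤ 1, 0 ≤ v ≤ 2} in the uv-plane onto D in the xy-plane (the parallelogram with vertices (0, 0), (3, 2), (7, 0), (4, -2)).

Compute the Jacobian determinant of (x, y) with respect to (u, v):

    ∂(x,y)/∂(u,v) = | 3  2 | = (3)(-1) - (2)(2) = -7.
                   | 2  -1 |

Its absolute value is |J| = 7 (the area scaling factor).

Substituting x = 3u + 2v, y = 2u - v into the integrand,

    11x y → 66u^2 + 11u v - 22v^2,

so the integral becomes

    ∬_R (66u^2 + 11u v - 22v^2) · |J| du dv = ∫_0^1 ∫_0^2 (462u^2 + 77u v - 154v^2) dv du.

Inner (v): 924u^2 + 154u - 1232/3.
Outer (u): -77/3.

Therefore ∬_D (11x y) dx dy = -77/3.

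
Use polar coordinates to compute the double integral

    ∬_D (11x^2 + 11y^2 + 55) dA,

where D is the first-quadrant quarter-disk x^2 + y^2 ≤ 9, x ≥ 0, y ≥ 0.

The region D is 0 ≤ r ≤ 3, 0 ≤ θ ≤ π/2 in polar coordinates, where x = r cos(θ), y = r sin(θ), and dA = r dr dθ.

Under the substitution, the integrand becomes 11r^2 + 55, so

    ∬_D (11x^2 + 11y^2 + 55) dA = ∫_{0}^{π/2} ∫_{0}^{3} (11r^2 + 55) · r dr dθ.

Inner integral (in r): ∫_{0}^{3} (11r^2 + 55) · r dr = 1881/4.

Outer integral (in θ): ∫_{0}^{π/2} (1881/4) dθ = 1881π/8.

Therefore ∬_D (11x^2 + 11y^2 + 55) dA = 1881π/8.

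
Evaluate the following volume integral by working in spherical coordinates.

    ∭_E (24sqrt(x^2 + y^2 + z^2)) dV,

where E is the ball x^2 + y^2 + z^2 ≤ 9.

In spherical coordinates, x = ρ sin(φ) cos(θ), y = ρ sin(φ) sin(θ), z = ρ cos(φ), and dV = ρ^2 sin(φ) dρ dφ dθ.

The integrand becomes 24ρ, so

    ∭_E (24sqrt(x^2 + y^2 + z^2)) dV = ∫_{0}^{2π} ∫_{0}^{π} ∫_{0}^{3} (24ρ) · ρ^2 sin(φ) dρ dφ dθ.

Inner (ρ): 486sin(φ).
Middle (φ): 972.
Outer (θ): 1944π.

Therefore the triple integral equals 1944π.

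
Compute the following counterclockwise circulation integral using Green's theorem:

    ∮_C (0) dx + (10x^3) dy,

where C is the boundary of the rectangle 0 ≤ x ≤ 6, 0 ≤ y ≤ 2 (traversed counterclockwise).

Green's theorem converts the closed line integral into a double integral over the enclosed region D:

    ∮_C P dx + Q dy = ∬_D (∂Q/∂x - ∂P/∂y) dA.

Here P = 0, Q = 10x^3, so

    ∂Q/∂x = 30x^2,    ∂P/∂y = 0,
    ∂Q/∂x - ∂P/∂y = 30x^2.

D is the region 0 ≤ x ≤ 6, 0 ≤ y ≤ 2. Evaluating the double integral:

    ∬_D (30x^2) dA = ∫_0^{6} ∫_0^{2} (30x^2) dy dx.

Inner (y from 0 to 2): 60x^2.
Outer (x from 0 to 6): 4320.

Therefore ∮_C P dx + Q dy = 4320.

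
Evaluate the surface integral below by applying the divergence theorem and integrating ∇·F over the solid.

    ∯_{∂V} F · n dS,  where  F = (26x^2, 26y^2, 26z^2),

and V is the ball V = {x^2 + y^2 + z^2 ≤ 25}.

By the divergence theorem,

    ∯_{∂V} F · n dS = ∭_V (∇ · F) dV.

Compute the divergence:
    ∇ · F = ∂F_x/∂x + ∂F_y/∂y + ∂F_z/∂z = 52x + 52y + 52z.

In spherical coordinates, x = ρ sin(φ) cos(θ), y = ρ sin(φ) sin(θ), z = ρ cos(φ), dV = ρ^2 sin(φ) dρ dφ dθ, with 0 ≤ ρ ≤ 5, 0 ≤ φ ≤ π, 0 ≤ θ ≤ 2π.

The integrand, after substitution and multiplying by the volume element, becomes (52ρ (sqrt(2)sin(φ)sin(θ + π/4) + cos(φ))) · ρ^2 sin(φ), so

    ∭_V (∇·F) dV = ∫_0^{2π} ∫_0^{π} ∫_0^{5} (52ρ (sqrt(2)sin(φ)sin(θ + π/4) + cos(φ))) · ρ^2 sin(φ) dρ dφ dθ.

Inner (ρ from 0 to 5): 8125(sqrt(2)sin(φ)sin(θ + π/4) + cos(φ))sin(φ).
Middle (φ from 0 to π): 8125sqrt(2)π sin(θ + π/4)/2.
Outer (θ from 0 to 2π): 0.

Therefore ∯_{∂V} F · n dS = 0.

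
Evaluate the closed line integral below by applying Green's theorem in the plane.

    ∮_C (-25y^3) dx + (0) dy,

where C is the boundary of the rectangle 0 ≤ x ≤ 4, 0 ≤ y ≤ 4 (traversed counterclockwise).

Green's theorem converts the closed line integral into a double integral over the enclosed region D:

    ∮_C P dx + Q dy = ∬_D (∂Q/∂x - ∂P/∂y) dA.

Here P = -25y^3, Q = 0, so

    ∂Q/∂x = 0,    ∂P/∂y = -75y^2,
    ∂Q/∂x - ∂P/∂y = 75y^2.

D is the region 0 ≤ x ≤ 4, 0 ≤ y ≤ 4. Evaluating the double integral:

    ∬_D (75y^2) dA = ∫_0^{4} ∫_0^{4} (75y^2) dy dx.

Inner (y from 0 to 4): 1600.
Outer (x from 0 to 4): 6400.

Therefore ∮_C P dx + Q dy = 6400.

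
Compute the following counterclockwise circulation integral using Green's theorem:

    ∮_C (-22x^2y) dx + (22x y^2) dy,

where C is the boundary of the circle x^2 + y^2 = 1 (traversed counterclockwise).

Green's theorem converts the closed line integral into a double integral over the enclosed region D:

    ∮_C P dx + Q dy = ∬_D (∂Q/∂x - ∂P/∂y) dA.

Here P = -22x^2y, Q = 22x y^2, so

    ∂Q/∂x = 22y^2,    ∂P/∂y = -22x^2,
    ∂Q/∂x - ∂P/∂y = 22x^2 + 22y^2.

D is the region x^2 + y^2 ≤ 1. Evaluating the double integral:

In polar coordinates (x = r cos θ, y = r sin θ, dA = r dr dθ) the integrand becomes 22r^2, so

    ∬_D (22x^2 + 22y^2) dA = ∫_0^{2π} ∫_0^{1} (22r^2) · r dr dθ.

Inner (r from 0 to 1): 11/2.
Outer (θ from 0 to 2π): 11π.

Therefore ∮_C P dx + Q dy = 11π.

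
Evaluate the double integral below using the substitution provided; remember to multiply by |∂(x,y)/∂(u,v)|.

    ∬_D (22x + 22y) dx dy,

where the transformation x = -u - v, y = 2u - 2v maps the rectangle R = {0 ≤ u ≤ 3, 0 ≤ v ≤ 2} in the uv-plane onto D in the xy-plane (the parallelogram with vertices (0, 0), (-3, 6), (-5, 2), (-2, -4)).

Compute the Jacobian determinant of (x, y) with respect to (u, v):

    ∂(x,y)/∂(u,v) = | -1  -1 | = (-1)(-2) - (-1)(2) = 4.
                   | 2  -2 |

Its absolute value is |J| = 4 (the area scaling factor).

Substituting x = -u - v, y = 2u - 2v into the integrand,

    22x + 22y → 22u - 66v,

so the integral becomes

    ∬_R (22u - 66v) · |J| du dv = ∫_0^3 ∫_0^2 (88u - 264v) dv du.

Inner (v): 176u - 528.
Outer (u): -792.

Therefore ∬_D (22x + 22y) dx dy = -792.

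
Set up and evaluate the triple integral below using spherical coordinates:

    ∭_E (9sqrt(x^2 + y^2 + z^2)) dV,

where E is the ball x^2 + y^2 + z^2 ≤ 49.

In spherical coordinates, x = ρ sin(φ) cos(θ), y = ρ sin(φ) sin(θ), z = ρ cos(φ), and dV = ρ^2 sin(φ) dρ dφ dθ.

The integrand becomes 9ρ, so

    ∭_E (9sqrt(x^2 + y^2 + z^2)) dV = ∫_{0}^{2π} ∫_{0}^{π} ∫_{0}^{7} (9ρ) · ρ^2 sin(φ) dρ dφ dθ.

Inner (ρ): 21609sin(φ)/4.
Middle (φ): 21609/2.
Outer (θ): 21609π.

Therefore the triple integral equals 21609π.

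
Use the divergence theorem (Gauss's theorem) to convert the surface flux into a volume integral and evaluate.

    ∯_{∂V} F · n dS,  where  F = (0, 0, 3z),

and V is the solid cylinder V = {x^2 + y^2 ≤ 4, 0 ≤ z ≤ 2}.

By the divergence theorem,

    ∯_{∂V} F · n dS = ∭_V (∇ · F) dV.

Compute the divergence:
    ∇ · F = ∂F_x/∂x + ∂F_y/∂y + ∂F_z/∂z = 0 + 0 + 3 = 3.

In cylindrical coordinates, x = r cos(θ), y = r sin(θ), z = z, dV = r dr dθ dz, with 0 ≤ r ≤ 2, 0 ≤ θ ≤ 2π, 0 ≤ z ≤ 2.

The integrand, after substitution and multiplying by the volume element, becomes (3) · r, so

    ∭_V (∇·F) dV = ∫_0^{2π} ∫_0^{2} ∫_0^{2} (3) · r dz dr dθ.

Inner (z from 0 to 2): 6r.
Middle (r from 0 to 2): 12.
Outer (θ from 0 to 2π): 24π.

Therefore ∯_{∂V} F · n dS = 24π.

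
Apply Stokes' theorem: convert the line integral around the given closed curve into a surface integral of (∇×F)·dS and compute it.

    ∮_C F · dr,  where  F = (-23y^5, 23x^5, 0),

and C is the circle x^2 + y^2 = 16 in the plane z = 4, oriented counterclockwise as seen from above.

Let S be the flat disk x^2 + y^2 ≤ 16 in the plane z = 4, with upward unit normal n̂ = ẑ. By Stokes' theorem,

    ∮_C F · dr = ∬_S (∇ × F) · n̂ dS = ∬_D (curl F)_z dA,

where D is the disk x^2 + y^2 ≤ 16.

Compute the curl of F = (-23y^5, 23x^5, 0):
    (∇ × F)_x = ∂F_z/∂y - ∂F_y/∂z = 0,
    (∇ × F)_y = ∂F_x/∂z - ∂F_z/∂x = 0,
    (∇ × F)_z = ∂F_y/∂x - ∂F_x/∂y = 115x^4 + 115y^4.

On z = 4, (curl F)_z = 115x^4 + 115y^4.

Convert to polar (x = r cos θ, y = r sin θ, dA = r dr dθ); the integrand becomes 115r^4(sin(θ)^4 + cos(θ)^4), so

    ∬_D (curl F)_z dA = ∫_0^{2π} ∫_0^{4} (115r^4(sin(θ)^4 + cos(θ)^4)) · r dr dθ.

Inner (r from 0 to 4): 235520sin(θ)^4/3 + 235520cos(θ)^4/3.
Outer (θ from 0 to 2π): 117760π.

Therefore ∮_C F · dr = 117760π.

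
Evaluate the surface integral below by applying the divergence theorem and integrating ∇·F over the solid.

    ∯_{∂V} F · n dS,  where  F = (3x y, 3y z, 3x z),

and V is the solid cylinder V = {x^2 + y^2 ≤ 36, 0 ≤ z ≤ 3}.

By the divergence theorem,

    ∯_{∂V} F · n dS = ∭_V (∇ · F) dV.

Compute the divergence:
    ∇ · F = ∂F_x/∂x + ∂F_y/∂y + ∂F_z/∂z = 3y + 3z + 3x = 3x + 3y + 3z.

In cylindrical coordinates, x = r cos(θ), y = r sin(θ), z = z, dV = r dr dθ dz, with 0 ≤ r ≤ 6, 0 ≤ θ ≤ 2π, 0 ≤ z ≤ 3.

The integrand, after substitution and multiplying by the volume element, becomes (3sqrt(2)r sin(θ + π/4) + 3z) · r, so

    ∭_V (∇·F) dV = ∫_0^{2π} ∫_0^{6} ∫_0^{3} (3sqrt(2)r sin(θ + π/4) + 3z) · r dz dr dθ.

Inner (z from 0 to 3): 9r (2sqrt(2)r sin(θ + π/4) + 3)/2.
Middle (r from 0 to 6): 648sqrt(2)sin(θ + π/4) + 243.
Outer (θ from 0 to 2π): 486π.

Therefore ∯_{∂V} F · n dS = 486π.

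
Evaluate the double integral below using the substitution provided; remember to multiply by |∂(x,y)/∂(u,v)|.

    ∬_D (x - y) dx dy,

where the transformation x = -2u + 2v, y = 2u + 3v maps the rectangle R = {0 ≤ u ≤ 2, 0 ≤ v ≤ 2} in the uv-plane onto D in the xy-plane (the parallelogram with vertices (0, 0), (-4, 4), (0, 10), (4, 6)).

Compute the Jacobian determinant of (x, y) with respect to (u, v):

    ∂(x,y)/∂(u,v) = | -2  2 | = (-2)(3) - (2)(2) = -10.
                   | 2  3 |

Its absolute value is |J| = 10 (the area scaling factor).

Substituting x = -2u + 2v, y = 2u + 3v into the integrand,

    x - y → -4u - v,

so the integral becomes

    ∬_R (-4u - v) · |J| du dv = ∫_0^2 ∫_0^2 (-40u - 10v) dv du.

Inner (v): -80u - 20.
Outer (u): -200.

Therefore ∬_D (x - y) dx dy = -200.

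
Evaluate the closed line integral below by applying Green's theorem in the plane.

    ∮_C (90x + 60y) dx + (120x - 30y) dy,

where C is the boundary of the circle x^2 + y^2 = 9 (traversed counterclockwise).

Green's theorem converts the closed line integral into a double integral over the enclosed region D:

    ∮_C P dx + Q dy = ∬_D (∂Q/∂x - ∂P/∂y) dA.

Here P = 90x + 60y, Q = 120x - 30y, so

    ∂Q/∂x = 120,    ∂P/∂y = 60,
    ∂Q/∂x - ∂P/∂y = 60.

D is the region x^2 + y^2 ≤ 9. Evaluating the double integral:

In polar coordinates (x = r cos θ, y = r sin θ, dA = r dr dθ) the integrand becomes 60, so

    ∬_D (60) dA = ∫_0^{2π} ∫_0^{3} (60) · r dr dθ.

Inner (r from 0 to 3): 270.
Outer (θ from 0 to 2π): 540π.

Therefore ∮_C P dx + Q dy = 540π.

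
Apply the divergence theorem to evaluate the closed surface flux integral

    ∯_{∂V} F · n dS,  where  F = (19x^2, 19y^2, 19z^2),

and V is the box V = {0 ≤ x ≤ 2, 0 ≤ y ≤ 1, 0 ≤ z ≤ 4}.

By the divergence theorem,

    ∯_{∂V} F · n dS = ∭_V (∇ · F) dV.

Compute the divergence:
    ∇ · F = ∂F_x/∂x + ∂F_y/∂y + ∂F_z/∂z = 38x + 38y + 38z.

V is a rectangular box, so dV = dx dy dz with 0 ≤ x ≤ 2, 0 ≤ y ≤ 1, 0 ≤ z ≤ 4.

Integrate (38x + 38y + 38z) over V as an iterated integral:

    ∭_V (∇·F) dV = ∫_0^{2} ∫_0^{1} ∫_0^{4} (38x + 38y + 38z) dz dy dx.

Inner (z from 0 to 4): 152x + 152y + 304.
Middle (y from 0 to 1): 152x + 380.
Outer (x from 0 to 2): 1064.

Therefore ∯_{∂V} F · n dS = 1064.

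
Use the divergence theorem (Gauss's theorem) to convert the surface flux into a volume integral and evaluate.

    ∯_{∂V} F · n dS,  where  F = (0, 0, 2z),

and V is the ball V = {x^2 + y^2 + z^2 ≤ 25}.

By the divergence theorem,

    ∯_{∂V} F · n dS = ∭_V (∇ · F) dV.

Compute the divergence:
    ∇ · F = ∂F_x/∂x + ∂F_y/∂y + ∂F_z/∂z = 0 + 0 + 2 = 2.

In spherical coordinates, x = ρ sin(φ) cos(θ), y = ρ sin(φ) sin(θ), z = ρ cos(φ), dV = ρ^2 sin(φ) dρ dφ dθ, with 0 ≤ ρ ≤ 5, 0 ≤ φ ≤ π, 0 ≤ θ ≤ 2π.

The integrand, after substitution and multiplying by the volume element, becomes (2) · ρ^2 sin(φ), so

    ∭_V (∇·F) dV = ∫_0^{2π} ∫_0^{π} ∫_0^{5} (2) · ρ^2 sin(φ) dρ dφ dθ.

Inner (ρ from 0 to 5): 250sin(φ)/3.
Middle (φ from 0 to π): 500/3.
Outer (θ from 0 to 2π): 1000π/3.

Therefore ∯_{∂V} F · n dS = 1000π/3.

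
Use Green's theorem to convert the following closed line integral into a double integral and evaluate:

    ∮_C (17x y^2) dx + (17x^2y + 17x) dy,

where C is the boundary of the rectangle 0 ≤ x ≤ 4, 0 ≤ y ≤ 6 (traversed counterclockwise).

Green's theorem converts the closed line integral into a double integral over the enclosed region D:

    ∮_C P dx + Q dy = ∬_D (∂Q/∂x - ∂P/∂y) dA.

Here P = 17x y^2, Q = 17x^2y + 17x, so

    ∂Q/∂x = 34x y + 17,    ∂P/∂y = 34x y,
    ∂Q/∂x - ∂P/∂y = 17.

D is the region 0 ≤ x ≤ 4, 0 ≤ y ≤ 6. Evaluating the double integral:

    ∬_D (17) dA = ∫_0^{4} ∫_0^{6} (17) dy dx.

Inner (y from 0 to 6): 102.
Outer (x from 0 to 4): 408.

Therefore ∮_C P dx + Q dy = 408.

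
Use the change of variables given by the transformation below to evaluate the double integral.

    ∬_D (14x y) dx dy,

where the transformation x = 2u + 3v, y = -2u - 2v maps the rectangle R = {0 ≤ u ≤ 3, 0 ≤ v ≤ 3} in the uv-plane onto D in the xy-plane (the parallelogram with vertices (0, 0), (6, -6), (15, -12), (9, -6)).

Compute the Jacobian determinant of (x, y) with respect to (u, v):

    ∂(x,y)/∂(u,v) = | 2  3 | = (2)(-2) - (3)(-2) = 2.
                   | -2  -2 |

Its absolute value is |J| = 2 (the area scaling factor).

Substituting x = 2u + 3v, y = -2u - 2v into the integrand,

    14x y → -56u^2 - 140u v - 84v^2,

so the integral becomes

    ∬_R (-56u^2 - 140u v - 84v^2) · |J| du dv = ∫_0^3 ∫_0^3 (-112u^2 - 280u v - 168v^2) dv du.

Inner (v): -336u^2 - 1260u - 1512.
Outer (u): -13230.

Therefore ∬_D (14x y) dx dy = -13230.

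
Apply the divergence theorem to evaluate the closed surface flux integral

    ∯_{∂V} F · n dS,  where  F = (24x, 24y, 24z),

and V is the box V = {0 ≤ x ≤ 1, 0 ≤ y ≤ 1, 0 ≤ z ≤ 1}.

By the divergence theorem,

    ∯_{∂V} F · n dS = ∭_V (∇ · F) dV.

Compute the divergence:
    ∇ · F = ∂F_x/∂x + ∂F_y/∂y + ∂F_z/∂z = 24 + 24 + 24 = 72.

V is a rectangular box, so dV = dx dy dz with 0 ≤ x ≤ 1, 0 ≤ y ≤ 1, 0 ≤ z ≤ 1.

Integrate (72) over V as an iterated integral:

    ∭_V (∇·F) dV = ∫_0^{1} ∫_0^{1} ∫_0^{1} (72) dz dy dx.

Inner (z from 0 to 1): 72.
Middle (y from 0 to 1): 72.
Outer (x from 0 to 1): 72.

Therefore ∯_{∂V} F · n dS = 72.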